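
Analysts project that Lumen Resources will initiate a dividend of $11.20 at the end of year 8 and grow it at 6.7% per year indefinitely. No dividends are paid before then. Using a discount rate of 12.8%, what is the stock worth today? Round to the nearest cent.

$79.02

Deferred-dividend DDM. At t=7 the remaining stream is a growing perpetuity with first payment D_8 = 11.20.
V_7 = D_8/(r−g) = 11.20/(0.128−0.067) = 183.6066
P₀ = V_7/(1+r)^7 = 183.6066/(1+0.128)^7 = 79.0177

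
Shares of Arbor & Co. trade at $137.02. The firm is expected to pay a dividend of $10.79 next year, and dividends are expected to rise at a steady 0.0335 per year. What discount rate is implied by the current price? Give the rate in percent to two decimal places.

11.22%

Rearranging the constant-growth DDM: r = D₁/P₀ + g.
r = 10.7900 / 137.02 + 0.0335 = 0.07875 + 0.0335 = 0.11225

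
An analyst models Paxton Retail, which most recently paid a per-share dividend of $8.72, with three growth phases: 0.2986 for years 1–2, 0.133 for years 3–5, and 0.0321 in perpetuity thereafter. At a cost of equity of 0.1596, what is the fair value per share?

$134.60

Three-stage DDM. Project D₁…D_5; terminal Gordon value at t=5 with g = 0.0321; discount at r = 0.1596.
D_1 = 11.3238
D_2 = 14.7051
D_3 = 16.6609
D_4 = 18.8767
D_5 = 21.3874
TV_5 = 22.0739/(0.1596−0.0321) = 173.1285
P₀ = Σ Dₜ/(1+r)ᵗ + TV_5/(1+r)^5 = 134.5972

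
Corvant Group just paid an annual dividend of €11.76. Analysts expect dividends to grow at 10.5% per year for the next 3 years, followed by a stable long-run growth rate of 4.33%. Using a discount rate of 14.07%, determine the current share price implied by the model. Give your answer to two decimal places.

Two-stage DDM. Project D₁…D_3 at 0.105, terminal growth 0.0433, discount at r = 0.1407.
D_1 = 12.9948
D_2 = 14.3593
D_3 = 15.8670
Terminal value at t=3: TV = D_4/(r−g) = 16.5540/(0.1407−0.0433) = 169.9591
P₀ = 12.9948/(1+0.1407)^1 + 14.3593/(1+0.1407)^2 + 15.8670/(1+0.1407)^3 + 169.9591/(1+0.1407)^3 = 147.6239

€147.62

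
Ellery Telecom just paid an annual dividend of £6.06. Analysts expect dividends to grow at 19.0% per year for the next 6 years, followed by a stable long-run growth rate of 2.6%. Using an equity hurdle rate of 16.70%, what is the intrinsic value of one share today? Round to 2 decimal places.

Two-stage DDM. Project D₁…D_6 at 0.19, terminal growth 0.026, discount at r = 0.167.
D_1 = 7.2114
D_2 = 8.5816
D_3 = 10.2121
D_4 = 12.1524
D_5 = 14.4613
D_6 = 17.2090
Terminal value at t=6: TV = D_7/(r−g) = 17.6564/(0.167−0.026) = 125.2226
P₀ = 7.2114/(1+0.167)^1 + 8.5816/(1+0.167)^2 + 10.2121/(1+0.167)^3 + 12.1524/(1+0.167)^4 + 14.4613/(1+0.167)^5 + 17.2090/(1+0.167)^6 + 125.2226/(1+0.167)^6 = 88.5266

£88.53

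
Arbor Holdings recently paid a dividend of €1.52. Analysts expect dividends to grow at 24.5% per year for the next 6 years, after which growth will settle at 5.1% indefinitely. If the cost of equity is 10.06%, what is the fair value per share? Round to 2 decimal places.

€81.84

Two-stage DDM. Project D₁…D_6 at 0.245, terminal growth 0.051, discount at r = 0.1006.
D_1 = 1.8924
D_2 = 2.3560
D_3 = 2.9333
D_4 = 3.6519
D_5 = 4.5466
D_6 = 5.6606
Terminal value at t=6: TV = D_7/(r−g) = 5.9493/(0.1006−0.051) = 119.9446
P₀ = 1.8924/(1+0.1006)^1 + 2.3560/(1+0.1006)^2 + 2.9333/(1+0.1006)^3 + 3.6519/(1+0.1006)^4 + 4.5466/(1+0.1006)^5 + 5.6606/(1+0.1006)^6 + 119.9446/(1+0.1006)^6 = 81.8382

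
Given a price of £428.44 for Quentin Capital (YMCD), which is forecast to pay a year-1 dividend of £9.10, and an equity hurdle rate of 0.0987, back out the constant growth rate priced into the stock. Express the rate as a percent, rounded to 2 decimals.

7.75%

From P₀ = D₁/(r − g), the implied growth is g = r − D₁/P₀.
g = 0.0987 − 9.10/428.44 = 0.0987 − 0.02124 = 0.07746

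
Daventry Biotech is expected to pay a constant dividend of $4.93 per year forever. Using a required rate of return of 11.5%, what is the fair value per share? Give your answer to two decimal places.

Zero-growth DDM (perpetuity): P₀ = D/r = 4.93 / 0.115 = 42.8696

$42.87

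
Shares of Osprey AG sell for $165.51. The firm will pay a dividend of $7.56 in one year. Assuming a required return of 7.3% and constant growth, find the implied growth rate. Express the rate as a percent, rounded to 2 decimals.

2.73%

From P₀ = D₁/(r − g), the implied growth is g = r − D₁/P₀.
g = 0.073 − 7.56/165.51 = 0.073 − 0.04568 = 0.02732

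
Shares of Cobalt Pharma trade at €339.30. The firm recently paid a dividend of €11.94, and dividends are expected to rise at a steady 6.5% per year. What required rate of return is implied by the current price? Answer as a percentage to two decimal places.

10.25%

Rearranging the constant-growth DDM: r = D₁/P₀ + g.
D₁ = 11.94 × (1 + 0.065) = 12.7161.
r = 12.7161 / 339.30 + 0.065 = 0.03748 + 0.065 = 0.10248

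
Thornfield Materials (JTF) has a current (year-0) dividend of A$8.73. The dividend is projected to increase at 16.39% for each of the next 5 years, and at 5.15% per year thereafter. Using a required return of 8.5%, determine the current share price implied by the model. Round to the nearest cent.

Two-stage DDM. Project D₁…D_5 at 0.1639, terminal growth 0.0515, discount at r = 0.085.
D_1 = 10.1608
D_2 = 11.8262
D_3 = 13.7645
D_4 = 16.0205
D_5 = 18.6463
Terminal value at t=5: TV = D_6/(r−g) = 19.6066/(0.085−0.0515) = 585.2711
P₀ = 10.1608/(1+0.085)^1 + 11.8262/(1+0.085)^2 + 13.7645/(1+0.085)^3 + 16.0205/(1+0.085)^4 + 18.6463/(1+0.085)^5 + 585.2711/(1+0.085)^5 = 443.3795

A$443.38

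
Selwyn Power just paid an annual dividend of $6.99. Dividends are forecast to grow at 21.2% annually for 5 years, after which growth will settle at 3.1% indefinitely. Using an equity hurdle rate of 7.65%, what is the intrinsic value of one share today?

$337.11

Two-stage DDM. Project D₁…D_5 at 0.212, terminal growth 0.031, discount at r = 0.0765.
D_1 = 8.4719
D_2 = 10.2679
D_3 = 12.4447
D_4 = 15.0830
D_5 = 18.2806
Terminal value at t=5: TV = D_6/(r−g) = 18.8473/(0.0765−0.031) = 414.2262
P₀ = 8.4719/(1+0.0765)^1 + 10.2679/(1+0.0765)^2 + 12.4447/(1+0.0765)^3 + 15.0830/(1+0.0765)^4 + 18.2806/(1+0.0765)^5 + 414.2262/(1+0.0765)^5 = 337.1105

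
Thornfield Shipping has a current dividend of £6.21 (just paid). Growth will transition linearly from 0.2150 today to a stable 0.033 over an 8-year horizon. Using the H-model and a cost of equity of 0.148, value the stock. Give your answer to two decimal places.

£95.09

H-model: P₀ = D₀[(1+g_L) + H(g_S−g_L)]/(r−g_L), with H = 8/2 = 4.
P₀ = 6.21 × [(1+0.033) + 4×(0.215−0.033)] / (0.148−0.033)
   = 6.21 × 1.7610 / 0.115 = 95.0940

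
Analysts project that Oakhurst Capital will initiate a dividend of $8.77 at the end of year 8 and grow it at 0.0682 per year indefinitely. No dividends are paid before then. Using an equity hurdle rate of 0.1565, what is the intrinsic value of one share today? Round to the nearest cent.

$35.89

Deferred-dividend DDM. At t=7 the remaining stream is a growing perpetuity with first payment D_8 = 8.77.
V_7 = D_8/(r−g) = 8.77/(0.1565−0.0682) = 99.3205
P₀ = V_7/(1+r)^7 = 99.3205/(1+0.1565)^7 = 35.8938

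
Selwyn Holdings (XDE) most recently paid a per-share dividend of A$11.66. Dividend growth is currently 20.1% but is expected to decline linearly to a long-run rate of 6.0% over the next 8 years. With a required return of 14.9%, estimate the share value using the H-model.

A$212.76

H-model: P₀ = D₀[(1+g_L) + H(g_S−g_L)]/(r−g_L), with H = 8/2 = 4.
P₀ = 11.66 × [(1+0.06) + 4×(0.201−0.06)] / (0.149−0.06)
   = 11.66 × 1.6240 / 0.089 = 212.7622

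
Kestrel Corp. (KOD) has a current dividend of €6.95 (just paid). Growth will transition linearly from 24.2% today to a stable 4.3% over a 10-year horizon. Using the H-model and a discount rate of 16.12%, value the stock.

€119.83

H-model: P₀ = D₀[(1+g_L) + H(g_S−g_L)]/(r−g_L), with H = 10/2 = 5.
P₀ = 6.95 × [(1+0.043) + 5×(0.242−0.043)] / (0.1612−0.043)
   = 6.95 × 2.0380 / 0.1182 = 119.8316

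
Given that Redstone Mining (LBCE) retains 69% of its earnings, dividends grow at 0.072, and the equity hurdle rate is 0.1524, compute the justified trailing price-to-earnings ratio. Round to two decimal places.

4.13

Payout ratio b = 1 − 0.69 = 0.31.
Justified trailing P/E = b(1+g)/(r−g) = 0.31×(1+0.072)/(0.1524−0.072) = 4.1333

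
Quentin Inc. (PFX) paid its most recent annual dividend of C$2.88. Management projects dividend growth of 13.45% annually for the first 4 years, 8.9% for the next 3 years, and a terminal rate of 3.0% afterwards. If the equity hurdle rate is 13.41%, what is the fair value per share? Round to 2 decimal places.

C$44.78

Three-stage DDM. Project D₁…D_7; terminal Gordon value at t=7 with g = 0.03; discount at r = 0.1341.
D_1 = 3.2674
D_2 = 3.7068
D_3 = 4.2054
D_4 = 4.7710
D_5 = 5.1956
D_6 = 5.6580
D_7 = 6.1616
TV_7 = 6.3465/(0.1341−0.03) = 60.9650
P₀ = Σ Dₜ/(1+r)ᵗ + TV_7/(1+r)^7 = 44.7774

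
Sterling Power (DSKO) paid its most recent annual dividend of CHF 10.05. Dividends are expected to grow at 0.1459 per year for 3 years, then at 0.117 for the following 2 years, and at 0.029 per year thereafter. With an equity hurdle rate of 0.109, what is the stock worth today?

CHF 199.29

Three-stage DDM. Project D₁…D_5; terminal Gordon value at t=5 with g = 0.029; discount at r = 0.109.
D_1 = 11.5163
D_2 = 13.1965
D_3 = 15.1219
D_4 = 16.8912
D_5 = 18.8674
TV_5 = 19.4146/(0.109−0.029) = 242.6822
P₀ = Σ Dₜ/(1+r)ᵗ + TV_5/(1+r)^5 = 199.2862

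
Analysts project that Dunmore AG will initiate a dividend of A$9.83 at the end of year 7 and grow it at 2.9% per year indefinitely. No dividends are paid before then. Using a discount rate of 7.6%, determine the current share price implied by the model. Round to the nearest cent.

A$134.77

Deferred-dividend DDM. At t=6 the remaining stream is a growing perpetuity with first payment D_7 = 9.83.
V_6 = D_7/(r−g) = 9.83/(0.076−0.029) = 209.1489
P₀ = V_6/(1+r)^6 = 209.1489/(1+0.076)^6 = 134.7665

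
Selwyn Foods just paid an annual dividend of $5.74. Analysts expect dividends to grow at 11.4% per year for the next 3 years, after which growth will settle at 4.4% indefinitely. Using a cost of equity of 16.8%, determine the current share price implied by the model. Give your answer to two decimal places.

$57.61

Two-stage DDM. Project D₁…D_3 at 0.114, terminal growth 0.044, discount at r = 0.168.
D_1 = 6.3944
D_2 = 7.1233
D_3 = 7.9354
Terminal value at t=3: TV = D_4/(r−g) = 8.2845/(0.168−0.044) = 66.8107
P₀ = 6.3944/(1+0.168)^1 + 7.1233/(1+0.168)^2 + 7.9354/(1+0.168)^3 + 66.8107/(1+0.168)^3 = 57.6056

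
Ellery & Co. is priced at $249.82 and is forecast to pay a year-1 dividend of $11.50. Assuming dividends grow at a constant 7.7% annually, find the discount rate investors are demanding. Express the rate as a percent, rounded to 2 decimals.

Rearranging the constant-growth DDM: r = D₁/P₀ + g.
r = 11.5000 / 249.82 + 0.077 = 0.04603 + 0.077 = 0.12303

12.30%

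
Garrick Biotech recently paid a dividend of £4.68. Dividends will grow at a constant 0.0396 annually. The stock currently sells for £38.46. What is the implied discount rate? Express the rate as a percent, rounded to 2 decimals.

Rearranging the constant-growth DDM: r = D₁/P₀ + g.
D₁ = 4.68 × (1 + 0.0396) = 4.8653.
r = 4.8653 / 38.46 + 0.0396 = 0.12650 + 0.0396 = 0.16610

16.61%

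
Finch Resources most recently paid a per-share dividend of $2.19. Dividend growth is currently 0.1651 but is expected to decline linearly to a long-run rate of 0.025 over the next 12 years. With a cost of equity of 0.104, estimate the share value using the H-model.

H-model: P₀ = D₀[(1+g_L) + H(g_S−g_L)]/(r−g_L), with H = 12/2 = 6.
P₀ = 2.19 × [(1+0.025) + 6×(0.1651−0.025)] / (0.104−0.025)
   = 2.19 × 1.8656 / 0.079 = 51.7173

$51.72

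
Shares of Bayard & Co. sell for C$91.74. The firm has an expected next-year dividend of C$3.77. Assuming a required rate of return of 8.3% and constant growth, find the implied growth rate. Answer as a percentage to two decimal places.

From P₀ = D₁/(r − g), the implied growth is g = r − D₁/P₀.
g = 0.083 − 3.77/91.74 = 0.083 − 0.04109 = 0.04191

4.19%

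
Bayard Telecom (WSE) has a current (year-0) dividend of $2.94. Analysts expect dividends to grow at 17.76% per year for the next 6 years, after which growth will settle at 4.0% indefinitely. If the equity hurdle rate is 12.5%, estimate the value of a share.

Two-stage DDM. Project D₁…D_6 at 0.1776, terminal growth 0.04, discount at r = 0.125.
D_1 = 3.4621
D_2 = 4.0770
D_3 = 4.8011
D_4 = 5.6538
D_5 = 6.6579
D_6 = 7.8403
Terminal value at t=6: TV = D_7/(r−g) = 8.1539/(0.125−0.04) = 95.9287
P₀ = 3.4621/(1+0.125)^1 + 4.0770/(1+0.125)^2 + 4.8011/(1+0.125)^3 + 5.6538/(1+0.125)^4 + 6.6579/(1+0.125)^5 + 7.8403/(1+0.125)^6 + 95.9287/(1+0.125)^6 = 68.0812

$68.08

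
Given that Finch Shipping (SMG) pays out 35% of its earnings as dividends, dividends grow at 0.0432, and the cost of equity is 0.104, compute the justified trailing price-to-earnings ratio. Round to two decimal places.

Justified trailing P/E = b(1+g)/(r−g) = 0.35×(1+0.0432)/(0.104−0.0432) = 6.0053

6.01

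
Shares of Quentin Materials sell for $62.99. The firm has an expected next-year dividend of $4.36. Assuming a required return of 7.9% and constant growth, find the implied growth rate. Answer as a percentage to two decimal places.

0.98%

From P₀ = D₁/(r − g), the implied growth is g = r − D₁/P₀.
g = 0.079 − 4.36/62.99 = 0.079 − 0.06922 = 0.00978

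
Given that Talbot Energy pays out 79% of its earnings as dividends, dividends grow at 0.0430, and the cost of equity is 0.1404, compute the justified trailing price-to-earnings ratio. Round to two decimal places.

Justified trailing P/E = b(1+g)/(r−g) = 0.79×(1+0.043)/(0.1404−0.043) = 8.4597

8.46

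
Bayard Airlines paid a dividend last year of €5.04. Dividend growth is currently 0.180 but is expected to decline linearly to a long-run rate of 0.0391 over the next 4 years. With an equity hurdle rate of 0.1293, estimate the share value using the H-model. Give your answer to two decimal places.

€73.81

H-model: P₀ = D₀[(1+g_L) + H(g_S−g_L)]/(r−g_L), with H = 4/2 = 2.
P₀ = 5.04 × [(1+0.0391) + 2×(0.18−0.0391)] / (0.1293−0.0391)
   = 5.04 × 1.3209 / 0.0902 = 73.8064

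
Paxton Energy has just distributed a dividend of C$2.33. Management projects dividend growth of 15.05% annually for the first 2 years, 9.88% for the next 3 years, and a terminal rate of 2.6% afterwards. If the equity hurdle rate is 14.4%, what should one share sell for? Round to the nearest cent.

Three-stage DDM. Project D₁…D_5; terminal Gordon value at t=5 with g = 0.026; discount at r = 0.144.
D_1 = 2.6807
D_2 = 3.0841
D_3 = 3.3888
D_4 = 3.7236
D_5 = 4.0915
TV_5 = 4.1979/(0.144−0.026) = 35.5755
P₀ = Σ Dₜ/(1+r)ᵗ + TV_5/(1+r)^5 = 29.3814

C$29.38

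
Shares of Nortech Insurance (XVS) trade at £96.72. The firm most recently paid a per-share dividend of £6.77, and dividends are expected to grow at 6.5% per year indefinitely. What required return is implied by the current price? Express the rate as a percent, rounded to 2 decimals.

Rearranging the constant-growth DDM: r = D₁/P₀ + g.
D₁ = 6.77 × (1 + 0.065) = 7.2100.
r = 7.2100 / 96.72 + 0.065 = 0.07455 + 0.065 = 0.13955

13.95%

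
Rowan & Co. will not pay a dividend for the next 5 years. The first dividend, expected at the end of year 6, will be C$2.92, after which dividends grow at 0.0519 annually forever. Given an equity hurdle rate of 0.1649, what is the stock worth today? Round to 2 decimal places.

Deferred-dividend DDM. At t=5 the remaining stream is a growing perpetuity with first payment D_6 = 2.92.
V_5 = D_6/(r−g) = 2.92/(0.1649−0.0519) = 25.8407
P₀ = V_5/(1+r)^5 = 25.8407/(1+0.1649)^5 = 12.0465

C$12.05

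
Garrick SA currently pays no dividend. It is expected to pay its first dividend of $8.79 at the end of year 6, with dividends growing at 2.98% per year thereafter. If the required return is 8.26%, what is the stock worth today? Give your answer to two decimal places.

Deferred-dividend DDM. At t=5 the remaining stream is a growing perpetuity with first payment D_6 = 8.79.
V_5 = D_6/(r−g) = 8.79/(0.0826−0.0298) = 166.4773
P₀ = V_5/(1+r)^5 = 166.4773/(1+0.0826)^5 = 111.9476

$111.95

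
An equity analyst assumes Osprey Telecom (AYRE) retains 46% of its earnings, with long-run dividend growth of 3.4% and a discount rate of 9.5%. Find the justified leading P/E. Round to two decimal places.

Payout ratio b = 1 − 0.46 = 0.54.
Justified leading P/E = b/(r−g) = 0.54/(0.095−0.034) = 8.8525

8.85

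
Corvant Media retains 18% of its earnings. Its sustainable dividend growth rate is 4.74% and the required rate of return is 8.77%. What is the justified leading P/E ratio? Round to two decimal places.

20.35

Payout ratio b = 1 − 0.18 = 0.82.
Justified leading P/E = b/(r−g) = 0.82/(0.0877−0.0474) = 20.3474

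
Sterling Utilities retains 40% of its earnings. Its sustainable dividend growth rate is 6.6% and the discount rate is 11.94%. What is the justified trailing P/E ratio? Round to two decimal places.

11.98

Payout ratio b = 1 − 0.40 = 0.60.
Justified trailing P/E = b(1+g)/(r−g) = 0.60×(1+0.066)/(0.1194−0.066) = 11.9775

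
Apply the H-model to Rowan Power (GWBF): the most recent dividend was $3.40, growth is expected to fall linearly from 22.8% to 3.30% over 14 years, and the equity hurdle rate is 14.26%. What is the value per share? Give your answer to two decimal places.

H-model: P₀ = D₀[(1+g_L) + H(g_S−g_L)]/(r−g_L), with H = 14/2 = 7.
P₀ = 3.40 × [(1+0.033) + 7×(0.228−0.033)] / (0.1426−0.033)
   = 3.40 × 2.3980 / 0.1096 = 74.3905

$74.39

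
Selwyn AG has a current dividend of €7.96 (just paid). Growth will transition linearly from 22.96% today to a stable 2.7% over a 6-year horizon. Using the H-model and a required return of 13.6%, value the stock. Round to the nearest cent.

H-model: P₀ = D₀[(1+g_L) + H(g_S−g_L)]/(r−g_L), with H = 6/2 = 3.
P₀ = 7.96 × [(1+0.027) + 3×(0.2296−0.027)] / (0.136−0.027)
   = 7.96 × 1.6348 / 0.109 = 119.3854

€119.39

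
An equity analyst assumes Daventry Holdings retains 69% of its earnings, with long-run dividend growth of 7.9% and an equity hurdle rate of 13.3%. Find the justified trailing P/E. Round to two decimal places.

6.19

Payout ratio b = 1 − 0.69 = 0.31.
Justified trailing P/E = b(1+g)/(r−g) = 0.31×(1+0.079)/(0.133−0.079) = 6.1943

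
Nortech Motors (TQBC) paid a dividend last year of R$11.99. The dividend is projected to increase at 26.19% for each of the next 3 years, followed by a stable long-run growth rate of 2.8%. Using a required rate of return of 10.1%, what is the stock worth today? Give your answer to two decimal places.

R$301.76

Two-stage DDM. Project D₁…D_3 at 0.2619, terminal growth 0.028, discount at r = 0.101.
D_1 = 15.1302
D_2 = 19.0928
D_3 = 24.0932
Terminal value at t=3: TV = D_4/(r−g) = 24.7678/(0.101−0.028) = 339.2847
P₀ = 15.1302/(1+0.101)^1 + 19.0928/(1+0.101)^2 + 24.0932/(1+0.101)^3 + 339.2847/(1+0.101)^3 = 301.7607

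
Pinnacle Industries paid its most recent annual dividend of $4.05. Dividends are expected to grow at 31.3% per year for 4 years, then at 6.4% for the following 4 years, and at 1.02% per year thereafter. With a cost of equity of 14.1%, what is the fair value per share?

Three-stage DDM. Project D₁…D_8; terminal Gordon value at t=8 with g = 0.0102; discount at r = 0.141.
D_1 = 5.3176
D_2 = 6.9821
D_3 = 9.1675
D_4 = 12.0369
D_5 = 12.8072
D_6 = 13.6269
D_7 = 14.4990
D_8 = 15.4270
TV_8 = 15.5843/(0.141−0.0102) = 119.1462
P₀ = Σ Dₜ/(1+r)ᵗ + TV_8/(1+r)^8 = 88.7002

$88.70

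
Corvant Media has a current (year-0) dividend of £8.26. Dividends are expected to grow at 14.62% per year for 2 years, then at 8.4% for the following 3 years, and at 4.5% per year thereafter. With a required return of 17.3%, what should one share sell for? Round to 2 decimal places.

£87.02

Three-stage DDM. Project D₁…D_5; terminal Gordon value at t=5 with g = 0.045; discount at r = 0.173.
D_1 = 9.4676
D_2 = 10.8518
D_3 = 11.7633
D_4 = 12.7514
D_5 = 13.8226
TV_5 = 14.4446/(0.173−0.045) = 112.8483
P₀ = Σ Dₜ/(1+r)ᵗ + TV_5/(1+r)^5 = 87.0230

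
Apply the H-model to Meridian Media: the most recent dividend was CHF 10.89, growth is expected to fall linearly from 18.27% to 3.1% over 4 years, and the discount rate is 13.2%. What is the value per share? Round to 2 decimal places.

H-model: P₀ = D₀[(1+g_L) + H(g_S−g_L)]/(r−g_L), with H = 4/2 = 2.
P₀ = 10.89 × [(1+0.031) + 2×(0.1827−0.031)] / (0.132−0.031)
   = 10.89 × 1.3344 / 0.101 = 143.8774

CHF 143.88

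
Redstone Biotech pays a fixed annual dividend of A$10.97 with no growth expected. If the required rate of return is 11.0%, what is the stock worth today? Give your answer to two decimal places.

A$99.73

Zero-growth DDM (perpetuity): P₀ = D/r = 10.97 / 0.11 = 99.7273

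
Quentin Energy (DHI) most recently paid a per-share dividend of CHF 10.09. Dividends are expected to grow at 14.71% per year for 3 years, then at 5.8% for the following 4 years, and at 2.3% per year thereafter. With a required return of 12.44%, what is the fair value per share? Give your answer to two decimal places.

Three-stage DDM. Project D₁…D_7; terminal Gordon value at t=7 with g = 0.023; discount at r = 0.1244.
D_1 = 11.5742
D_2 = 13.2768
D_3 = 15.2298
D_4 = 16.1132
D_5 = 17.0477
D_6 = 18.0365
D_7 = 19.0826
TV_7 = 19.5215/(0.1244−0.023) = 192.5198
P₀ = Σ Dₜ/(1+r)ᵗ + TV_7/(1+r)^7 = 153.1273

CHF 153.13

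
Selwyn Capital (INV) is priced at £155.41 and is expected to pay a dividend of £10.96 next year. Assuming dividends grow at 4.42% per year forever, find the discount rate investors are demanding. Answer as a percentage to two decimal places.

11.47%

Rearranging the constant-growth DDM: r = D₁/P₀ + g.
r = 10.9600 / 155.41 + 0.0442 = 0.07052 + 0.0442 = 0.11472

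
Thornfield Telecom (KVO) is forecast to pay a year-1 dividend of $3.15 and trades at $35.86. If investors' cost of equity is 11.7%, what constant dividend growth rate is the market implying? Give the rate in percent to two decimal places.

From P₀ = D₁/(r − g), the implied growth is g = r − D₁/P₀.
g = 0.117 − 3.15/35.86 = 0.117 − 0.08784 = 0.02916

2.92%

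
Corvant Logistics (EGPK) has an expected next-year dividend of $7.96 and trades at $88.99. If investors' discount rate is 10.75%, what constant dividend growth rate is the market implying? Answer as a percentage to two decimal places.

From P₀ = D₁/(r − g), the implied growth is g = r − D₁/P₀.
g = 0.1075 − 7.96/88.99 = 0.1075 − 0.08945 = 0.01805

1.81%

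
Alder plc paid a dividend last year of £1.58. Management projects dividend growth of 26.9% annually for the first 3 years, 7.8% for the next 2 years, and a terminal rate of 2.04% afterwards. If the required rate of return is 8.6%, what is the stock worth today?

Three-stage DDM. Project D₁…D_5; terminal Gordon value at t=5 with g = 0.0204; discount at r = 0.086.
D_1 = 2.0050
D_2 = 2.5444
D_3 = 3.2288
D_4 = 3.4807
D_5 = 3.7521
TV_5 = 3.8287/(0.086−0.0204) = 58.3641
P₀ = Σ Dₜ/(1+r)ᵗ + TV_5/(1+r)^5 = 50.1471

£50.15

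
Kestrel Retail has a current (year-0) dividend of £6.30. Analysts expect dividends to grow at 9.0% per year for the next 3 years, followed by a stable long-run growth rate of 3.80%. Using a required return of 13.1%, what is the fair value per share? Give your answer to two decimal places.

Two-stage DDM. Project D₁…D_3 at 0.09, terminal growth 0.038, discount at r = 0.131.
D_1 = 6.8670
D_2 = 7.4850
D_3 = 8.1587
Terminal value at t=3: TV = D_4/(r−g) = 8.4687/(0.131−0.038) = 91.0614
P₀ = 6.8670/(1+0.131)^1 + 7.4850/(1+0.131)^2 + 8.1587/(1+0.131)^3 + 91.0614/(1+0.131)^3 = 80.5054

£80.51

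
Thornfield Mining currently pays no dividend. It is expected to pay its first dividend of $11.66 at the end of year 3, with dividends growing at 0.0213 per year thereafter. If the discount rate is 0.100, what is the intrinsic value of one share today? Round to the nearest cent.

$122.44

Deferred-dividend DDM. At t=2 the remaining stream is a growing perpetuity with first payment D_3 = 11.66.
V_2 = D_3/(r−g) = 11.66/(0.1−0.0213) = 148.1576
P₀ = V_2/(1+r)^2 = 148.1576/(1+0.1)^2 = 122.4443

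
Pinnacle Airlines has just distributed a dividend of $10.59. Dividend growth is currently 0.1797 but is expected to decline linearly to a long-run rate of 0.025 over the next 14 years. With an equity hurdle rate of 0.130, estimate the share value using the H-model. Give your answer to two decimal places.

H-model: P₀ = D₀[(1+g_L) + H(g_S−g_L)]/(r−g_L), with H = 14/2 = 7.
P₀ = 10.59 × [(1+0.025) + 7×(0.1797−0.025)] / (0.13−0.025)
   = 10.59 × 2.1079 / 0.105 = 212.5968

$212.60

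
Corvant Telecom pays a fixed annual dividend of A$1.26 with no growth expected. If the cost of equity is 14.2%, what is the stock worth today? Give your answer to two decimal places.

A$8.87

Zero-growth DDM (perpetuity): P₀ = D/r = 1.26 / 0.142 = 8.8732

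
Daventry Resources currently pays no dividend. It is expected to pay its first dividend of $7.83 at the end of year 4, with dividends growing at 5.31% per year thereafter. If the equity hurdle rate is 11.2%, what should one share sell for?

$96.68

Deferred-dividend DDM. At t=3 the remaining stream is a growing perpetuity with first payment D_4 = 7.83.
V_3 = D_4/(r−g) = 7.83/(0.112−0.0531) = 132.9372
P₀ = V_3/(1+r)^3 = 132.9372/(1+0.112)^3 = 96.6790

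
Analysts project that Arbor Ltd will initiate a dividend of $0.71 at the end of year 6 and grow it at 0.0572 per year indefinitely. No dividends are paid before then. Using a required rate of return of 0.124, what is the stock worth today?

Deferred-dividend DDM. At t=5 the remaining stream is a growing perpetuity with first payment D_6 = 0.71.
V_5 = D_6/(r−g) = 0.71/(0.124−0.0572) = 10.6287
P₀ = V_5/(1+r)^5 = 10.6287/(1+0.124)^5 = 5.9245

$5.92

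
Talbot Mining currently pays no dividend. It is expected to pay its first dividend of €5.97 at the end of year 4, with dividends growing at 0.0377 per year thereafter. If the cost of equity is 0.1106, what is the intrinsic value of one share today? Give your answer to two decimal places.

Deferred-dividend DDM. At t=3 the remaining stream is a growing perpetuity with first payment D_4 = 5.97.
V_3 = D_4/(r−g) = 5.97/(0.1106−0.0377) = 81.8930
P₀ = V_3/(1+r)^3 = 81.8930/(1+0.1106)^3 = 59.7825

€59.78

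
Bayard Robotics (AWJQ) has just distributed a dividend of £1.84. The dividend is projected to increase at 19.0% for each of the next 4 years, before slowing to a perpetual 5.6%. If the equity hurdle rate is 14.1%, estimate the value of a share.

Two-stage DDM. Project D₁…D_4 at 0.19, terminal growth 0.056, discount at r = 0.141.
D_1 = 2.1896
D_2 = 2.6056
D_3 = 3.1007
D_4 = 3.6898
Terminal value at t=4: TV = D_5/(r−g) = 3.8965/(0.141−0.056) = 45.8406
P₀ = 2.1896/(1+0.141)^1 + 2.6056/(1+0.141)^2 + 3.1007/(1+0.141)^3 + 3.6898/(1+0.141)^4 + 45.8406/(1+0.141)^4 = 35.2312

£35.23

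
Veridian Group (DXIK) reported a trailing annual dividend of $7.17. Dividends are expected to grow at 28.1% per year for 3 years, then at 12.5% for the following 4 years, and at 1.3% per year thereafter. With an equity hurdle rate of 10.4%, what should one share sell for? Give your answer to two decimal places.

Three-stage DDM. Project D₁…D_7; terminal Gordon value at t=7 with g = 0.013; discount at r = 0.104.
D_1 = 9.1848
D_2 = 11.7657
D_3 = 15.0718
D_4 = 16.9558
D_5 = 19.0753
D_6 = 21.4597
D_7 = 24.1422
TV_7 = 24.4560/(0.104−0.013) = 268.7477
P₀ = Σ Dₜ/(1+r)ᵗ + TV_7/(1+r)^7 = 210.5999

$210.60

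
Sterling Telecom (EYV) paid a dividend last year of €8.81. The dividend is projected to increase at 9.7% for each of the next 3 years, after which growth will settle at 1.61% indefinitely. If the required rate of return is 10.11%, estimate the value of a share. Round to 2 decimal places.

Two-stage DDM. Project D₁…D_3 at 0.097, terminal growth 0.0161, discount at r = 0.1011.
D_1 = 9.6646
D_2 = 10.6020
D_3 = 11.6304
Terminal value at t=3: TV = D_4/(r−g) = 11.8177/(0.1011−0.0161) = 139.0315
P₀ = 9.6646/(1+0.1011)^1 + 10.6020/(1+0.1011)^2 + 11.6304/(1+0.1011)^3 + 139.0315/(1+0.1011)^3 = 130.3774

€130.38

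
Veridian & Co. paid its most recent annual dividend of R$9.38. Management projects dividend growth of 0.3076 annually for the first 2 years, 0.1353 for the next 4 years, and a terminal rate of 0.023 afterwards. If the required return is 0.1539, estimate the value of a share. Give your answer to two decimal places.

Three-stage DDM. Project D₁…D_6; terminal Gordon value at t=6 with g = 0.023; discount at r = 0.1539.
D_1 = 12.2653
D_2 = 16.0381
D_3 = 18.2080
D_4 = 20.6716
D_5 = 23.4685
D_6 = 26.6437
TV_6 = 27.2565/(0.1539−0.023) = 208.2242
P₀ = Σ Dₜ/(1+r)ᵗ + TV_6/(1+r)^6 = 157.1561

R$157.16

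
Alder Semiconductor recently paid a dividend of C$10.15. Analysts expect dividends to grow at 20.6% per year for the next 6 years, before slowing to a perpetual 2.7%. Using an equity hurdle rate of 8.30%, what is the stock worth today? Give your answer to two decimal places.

Two-stage DDM. Project D₁…D_6 at 0.206, terminal growth 0.027, discount at r = 0.083.
D_1 = 12.2409
D_2 = 14.7625
D_3 = 17.8036
D_4 = 21.4711
D_5 = 25.8942
D_6 = 31.2284
Terminal value at t=6: TV = D_7/(r−g) = 32.0716/(0.083−0.027) = 572.7068
P₀ = 12.2409/(1+0.083)^1 + 14.7625/(1+0.083)^2 + 17.8036/(1+0.083)^3 + 21.4711/(1+0.083)^4 + 25.8942/(1+0.083)^5 + 31.2284/(1+0.083)^6 + 572.7068/(1+0.083)^6 = 445.1932

C$445.19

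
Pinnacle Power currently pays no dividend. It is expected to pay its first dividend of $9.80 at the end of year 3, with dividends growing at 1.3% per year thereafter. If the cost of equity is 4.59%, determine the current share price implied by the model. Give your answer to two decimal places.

Deferred-dividend DDM. At t=2 the remaining stream is a growing perpetuity with first payment D_3 = 9.80.
V_2 = D_3/(r−g) = 9.80/(0.0459−0.013) = 297.8723
P₀ = V_2/(1+r)^2 = 297.8723/(1+0.0459)^2 = 272.3014

$272.30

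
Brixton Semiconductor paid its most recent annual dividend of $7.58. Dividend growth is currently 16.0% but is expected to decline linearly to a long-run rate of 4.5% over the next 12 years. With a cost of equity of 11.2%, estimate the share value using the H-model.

H-model: P₀ = D₀[(1+g_L) + H(g_S−g_L)]/(r−g_L), with H = 12/2 = 6.
P₀ = 7.58 × [(1+0.045) + 6×(0.16−0.045)] / (0.112−0.045)
   = 7.58 × 1.7350 / 0.067 = 196.2881

$196.29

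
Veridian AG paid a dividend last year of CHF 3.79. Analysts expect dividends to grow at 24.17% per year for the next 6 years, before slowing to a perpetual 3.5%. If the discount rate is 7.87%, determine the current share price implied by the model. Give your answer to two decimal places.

CHF 247.13

Two-stage DDM. Project D₁…D_6 at 0.2417, terminal growth 0.035, discount at r = 0.0787.
D_1 = 4.7060
D_2 = 5.8435
D_3 = 7.2559
D_4 = 9.0096
D_5 = 11.1872
D_6 = 13.8912
Terminal value at t=6: TV = D_7/(r−g) = 14.3774/(0.0787−0.035) = 329.0018
P₀ = 4.7060/(1+0.0787)^1 + 5.8435/(1+0.0787)^2 + 7.2559/(1+0.0787)^3 + 9.0096/(1+0.0787)^4 + 11.1872/(1+0.0787)^5 + 13.8912/(1+0.0787)^6 + 329.0018/(1+0.0787)^6 = 247.1275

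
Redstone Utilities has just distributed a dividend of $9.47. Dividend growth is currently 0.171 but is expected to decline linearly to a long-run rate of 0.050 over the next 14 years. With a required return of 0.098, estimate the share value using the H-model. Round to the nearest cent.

$374.26

H-model: P₀ = D₀[(1+g_L) + H(g_S−g_L)]/(r−g_L), with H = 14/2 = 7.
P₀ = 9.47 × [(1+0.05) + 7×(0.171−0.05)] / (0.098−0.05)
   = 9.47 × 1.8970 / 0.048 = 374.2623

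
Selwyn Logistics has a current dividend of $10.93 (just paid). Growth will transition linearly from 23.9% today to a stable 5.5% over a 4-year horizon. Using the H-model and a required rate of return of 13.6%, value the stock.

H-model: P₀ = D₀[(1+g_L) + H(g_S−g_L)]/(r−g_L), with H = 4/2 = 2.
P₀ = 10.93 × [(1+0.055) + 2×(0.239−0.055)] / (0.136−0.055)
   = 10.93 × 1.4230 / 0.081 = 192.0172

$192.02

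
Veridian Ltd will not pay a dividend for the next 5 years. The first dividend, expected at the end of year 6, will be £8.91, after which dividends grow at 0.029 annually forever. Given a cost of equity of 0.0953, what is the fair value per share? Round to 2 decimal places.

Deferred-dividend DDM. At t=5 the remaining stream is a growing perpetuity with first payment D_6 = 8.91.
V_5 = D_6/(r−g) = 8.91/(0.0953−0.029) = 134.3891
P₀ = V_5/(1+r)^5 = 134.3891/(1+0.0953)^5 = 85.2509

£85.25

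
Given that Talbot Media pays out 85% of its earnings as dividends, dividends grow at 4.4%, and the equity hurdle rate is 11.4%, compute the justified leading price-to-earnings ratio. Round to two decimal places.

12.14

Justified leading P/E = b/(r−g) = 0.85/(0.114−0.044) = 12.1429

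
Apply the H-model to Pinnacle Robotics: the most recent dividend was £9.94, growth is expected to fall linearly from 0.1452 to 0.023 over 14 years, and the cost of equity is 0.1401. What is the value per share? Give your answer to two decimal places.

£159.45

H-model: P₀ = D₀[(1+g_L) + H(g_S−g_L)]/(r−g_L), with H = 14/2 = 7.
P₀ = 9.94 × [(1+0.023) + 7×(0.1452−0.023)] / (0.1401−0.023)
   = 9.94 × 1.8784 / 0.1171 = 159.4474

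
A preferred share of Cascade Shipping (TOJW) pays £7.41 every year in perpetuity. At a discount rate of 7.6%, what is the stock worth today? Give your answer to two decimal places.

£97.50

Zero-growth DDM (perpetuity): P₀ = D/r = 7.41 / 0.076 = 97.5000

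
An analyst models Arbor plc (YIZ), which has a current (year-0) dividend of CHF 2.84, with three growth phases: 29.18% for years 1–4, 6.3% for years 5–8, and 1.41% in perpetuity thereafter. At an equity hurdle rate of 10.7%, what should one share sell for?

Three-stage DDM. Project D₁…D_8; terminal Gordon value at t=8 with g = 0.0141; discount at r = 0.107.
D_1 = 3.6687
D_2 = 4.7392
D_3 = 6.1222
D_4 = 7.9086
D_5 = 8.4068
D_6 = 8.9365
D_7 = 9.4995
D_8 = 10.0979
TV_8 = 10.2403/(0.107−0.0141) = 110.2294
P₀ = Σ Dₜ/(1+r)ᵗ + TV_8/(1+r)^8 = 84.8928

CHF 84.89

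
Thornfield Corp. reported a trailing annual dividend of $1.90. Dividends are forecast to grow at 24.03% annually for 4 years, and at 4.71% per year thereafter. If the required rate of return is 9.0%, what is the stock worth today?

$88.35

Two-stage DDM. Project D₁…D_4 at 0.2403, terminal growth 0.0471, discount at r = 0.09.
D_1 = 2.3566
D_2 = 2.9229
D_3 = 3.6252
D_4 = 4.4964
Terminal value at t=4: TV = D_5/(r−g) = 4.7081/(0.09−0.0471) = 109.7467
P₀ = 2.3566/(1+0.09)^1 + 2.9229/(1+0.09)^2 + 3.6252/(1+0.09)^3 + 4.4964/(1+0.09)^4 + 109.7467/(1+0.09)^4 = 88.3541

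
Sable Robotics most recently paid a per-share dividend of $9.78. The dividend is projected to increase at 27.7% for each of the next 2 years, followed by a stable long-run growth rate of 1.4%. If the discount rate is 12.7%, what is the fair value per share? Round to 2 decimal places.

Two-stage DDM. Project D₁…D_2 at 0.277, terminal growth 0.014, discount at r = 0.127.
D_1 = 12.4891
D_2 = 15.9485
Terminal value at t=2: TV = D_3/(r−g) = 16.1718/(0.127−0.014) = 143.1134
P₀ = 12.4891/(1+0.127)^1 + 15.9485/(1+0.127)^2 + 143.1134/(1+0.127)^2 = 136.3145

$136.31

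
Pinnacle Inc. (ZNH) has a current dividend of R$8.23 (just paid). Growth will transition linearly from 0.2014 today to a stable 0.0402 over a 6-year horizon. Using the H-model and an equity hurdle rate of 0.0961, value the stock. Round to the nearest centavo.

R$224.34

H-model: P₀ = D₀[(1+g_L) + H(g_S−g_L)]/(r−g_L), with H = 6/2 = 3.
P₀ = 8.23 × [(1+0.0402) + 3×(0.2014−0.0402)] / (0.0961−0.0402)
   = 8.23 × 1.5238 / 0.0559 = 224.3448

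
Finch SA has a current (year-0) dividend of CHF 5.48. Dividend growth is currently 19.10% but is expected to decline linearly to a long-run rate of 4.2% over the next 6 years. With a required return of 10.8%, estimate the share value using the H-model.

CHF 123.63

H-model: P₀ = D₀[(1+g_L) + H(g_S−g_L)]/(r−g_L), with H = 6/2 = 3.
P₀ = 5.48 × [(1+0.042) + 3×(0.191−0.042)] / (0.108−0.042)
   = 5.48 × 1.4890 / 0.066 = 123.6321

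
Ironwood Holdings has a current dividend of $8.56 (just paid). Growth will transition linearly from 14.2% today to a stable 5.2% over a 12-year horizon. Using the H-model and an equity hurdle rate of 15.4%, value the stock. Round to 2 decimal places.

H-model: P₀ = D₀[(1+g_L) + H(g_S−g_L)]/(r−g_L), with H = 12/2 = 6.
P₀ = 8.56 × [(1+0.052) + 6×(0.142−0.052)] / (0.154−0.052)
   = 8.56 × 1.5920 / 0.102 = 133.6031

$133.60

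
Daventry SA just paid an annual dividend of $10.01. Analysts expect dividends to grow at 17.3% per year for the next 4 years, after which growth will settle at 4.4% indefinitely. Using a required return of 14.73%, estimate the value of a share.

$152.87

Two-stage DDM. Project D₁…D_4 at 0.173, terminal growth 0.044, discount at r = 0.1473.
D_1 = 11.7417
D_2 = 13.7730
D_3 = 16.1558
D_4 = 18.9507
Terminal value at t=4: TV = D_5/(r−g) = 19.7846/(0.1473−0.044) = 191.5254
P₀ = 11.7417/(1+0.1473)^1 + 13.7730/(1+0.1473)^2 + 16.1558/(1+0.1473)^3 + 18.9507/(1+0.1473)^4 + 191.5254/(1+0.1473)^4 = 152.8728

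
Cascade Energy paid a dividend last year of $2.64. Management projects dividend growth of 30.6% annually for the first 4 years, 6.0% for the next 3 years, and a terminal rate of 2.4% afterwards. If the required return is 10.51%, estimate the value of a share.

Three-stage DDM. Project D₁…D_7; terminal Gordon value at t=7 with g = 0.024; discount at r = 0.1051.
D_1 = 3.4478
D_2 = 4.5029
D_3 = 5.8808
D_4 = 7.6803
D_5 = 8.1411
D_6 = 8.6296
D_7 = 9.1473
TV_7 = 9.3669/(0.1051−0.024) = 115.4977
P₀ = Σ Dₜ/(1+r)ᵗ + TV_7/(1+r)^7 = 87.9160

$87.92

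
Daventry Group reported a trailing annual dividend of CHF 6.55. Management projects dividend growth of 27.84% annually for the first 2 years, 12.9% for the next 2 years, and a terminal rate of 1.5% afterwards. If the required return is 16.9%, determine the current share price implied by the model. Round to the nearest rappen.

Three-stage DDM. Project D₁…D_4; terminal Gordon value at t=4 with g = 0.015; discount at r = 0.169.
D_1 = 8.3735
D_2 = 10.7047
D_3 = 12.0856
D_4 = 13.6447
TV_4 = 13.8493/(0.169−0.015) = 89.9307
P₀ = Σ Dₜ/(1+r)ᵗ + TV_4/(1+r)^4 = 78.0240

CHF 78.02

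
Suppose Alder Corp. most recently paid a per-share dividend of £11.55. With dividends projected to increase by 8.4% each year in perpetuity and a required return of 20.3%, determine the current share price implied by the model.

£105.21

Gordon growth model: P₀ = D₁/(r − g). D₁ = 11.55 × (1 + 0.084) = 12.5202.
P₀ = 12.5202 / (0.203 − 0.084) = 12.5202 / 0.119 = 105.2118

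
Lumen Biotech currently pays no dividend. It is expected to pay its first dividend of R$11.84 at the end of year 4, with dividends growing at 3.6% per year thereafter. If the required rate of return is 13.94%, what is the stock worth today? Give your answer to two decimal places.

Deferred-dividend DDM. At t=3 the remaining stream is a growing perpetuity with first payment D_4 = 11.84.
V_3 = D_4/(r−g) = 11.84/(0.1394−0.036) = 114.5068
P₀ = V_3/(1+r)^3 = 114.5068/(1+0.1394)^3 = 77.4110

R$77.41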